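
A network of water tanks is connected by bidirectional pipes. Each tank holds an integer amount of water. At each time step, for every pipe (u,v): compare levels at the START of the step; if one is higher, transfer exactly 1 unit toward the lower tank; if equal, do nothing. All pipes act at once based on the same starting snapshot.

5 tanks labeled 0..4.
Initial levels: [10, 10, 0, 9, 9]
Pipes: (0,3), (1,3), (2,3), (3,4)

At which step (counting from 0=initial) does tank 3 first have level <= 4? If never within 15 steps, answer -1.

Answer: -1

Derivation:
Step 1: flows [0->3,1->3,3->2,3=4] -> levels [9 9 1 10 9]
Step 2: flows [3->0,3->1,3->2,3->4] -> levels [10 10 2 6 10]
Step 3: flows [0->3,1->3,3->2,4->3] -> levels [9 9 3 8 9]
Step 4: flows [0->3,1->3,3->2,4->3] -> levels [8 8 4 10 8]
Step 5: flows [3->0,3->1,3->2,3->4] -> levels [9 9 5 6 9]
Step 6: flows [0->3,1->3,3->2,4->3] -> levels [8 8 6 8 8]
Step 7: flows [0=3,1=3,3->2,3=4] -> levels [8 8 7 7 8]
Step 8: flows [0->3,1->3,2=3,4->3] -> levels [7 7 7 10 7]
Step 9: flows [3->0,3->1,3->2,3->4] -> levels [8 8 8 6 8]
Step 10: flows [0->3,1->3,2->3,4->3] -> levels [7 7 7 10 7]
  -> period-2 cycle (repeats step 8); tank 3 never drops to <=4
Tank 3 never reaches <=4 within 15 steps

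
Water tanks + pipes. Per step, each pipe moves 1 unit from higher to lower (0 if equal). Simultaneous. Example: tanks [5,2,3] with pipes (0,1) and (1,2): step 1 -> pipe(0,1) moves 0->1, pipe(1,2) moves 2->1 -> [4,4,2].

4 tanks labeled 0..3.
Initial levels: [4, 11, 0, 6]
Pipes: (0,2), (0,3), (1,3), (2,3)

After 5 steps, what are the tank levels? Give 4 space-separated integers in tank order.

Answer: 4 6 4 7

Derivation:
Step 1: flows [0->2,3->0,1->3,3->2] -> levels [4 10 2 5]
Step 2: flows [0->2,3->0,1->3,3->2] -> levels [4 9 4 4]
Step 3: flows [0=2,0=3,1->3,2=3] -> levels [4 8 4 5]
Step 4: flows [0=2,3->0,1->3,3->2] -> levels [5 7 5 4]
Step 5: flows [0=2,0->3,1->3,2->3] -> levels [4 6 4 7]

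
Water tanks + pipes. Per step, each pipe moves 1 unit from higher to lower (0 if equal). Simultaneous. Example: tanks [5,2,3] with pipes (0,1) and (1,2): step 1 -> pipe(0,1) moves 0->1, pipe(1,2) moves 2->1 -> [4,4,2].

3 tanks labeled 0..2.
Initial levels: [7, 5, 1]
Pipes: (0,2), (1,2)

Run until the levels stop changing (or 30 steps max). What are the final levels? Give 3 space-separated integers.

Answer: 4 4 5

Derivation:
Step 1: flows [0->2,1->2] -> levels [6 4 3]
Step 2: flows [0->2,1->2] -> levels [5 3 5]
Step 3: flows [0=2,2->1] -> levels [5 4 4]
Step 4: flows [0->2,1=2] -> levels [4 4 5]
Step 5: flows [2->0,2->1] -> levels [5 5 3]
Step 6: flows [0->2,1->2] -> levels [4 4 5]
  -> period-2 cycle: step 6 state = step 4 state; never stabilizes
  -> state at step 30: (30-4) mod 2 = 0, same as step 4 -> [4 4 5]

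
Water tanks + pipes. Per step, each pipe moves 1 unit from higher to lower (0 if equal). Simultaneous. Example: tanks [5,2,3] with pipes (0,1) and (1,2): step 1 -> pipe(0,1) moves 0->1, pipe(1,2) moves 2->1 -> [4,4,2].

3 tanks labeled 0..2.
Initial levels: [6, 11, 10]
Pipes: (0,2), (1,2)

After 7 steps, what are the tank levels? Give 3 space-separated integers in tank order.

Answer: 9 9 9

Derivation:
Step 1: flows [2->0,1->2] -> levels [7 10 10]
Step 2: flows [2->0,1=2] -> levels [8 10 9]
Step 3: flows [2->0,1->2] -> levels [9 9 9]
Step 4: flows [0=2,1=2] -> levels [9 9 9]
  -> stable; steps 5..7 unchanged -> [9 9 9]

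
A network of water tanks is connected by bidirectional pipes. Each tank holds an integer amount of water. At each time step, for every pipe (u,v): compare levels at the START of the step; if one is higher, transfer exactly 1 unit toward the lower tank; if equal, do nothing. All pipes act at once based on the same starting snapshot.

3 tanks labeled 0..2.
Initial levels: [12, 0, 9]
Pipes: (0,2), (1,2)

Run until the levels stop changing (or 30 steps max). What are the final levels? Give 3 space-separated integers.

Step 1: flows [0->2,2->1] -> levels [11 1 9]
Step 2: flows [0->2,2->1] -> levels [10 2 9]
Step 3: flows [0->2,2->1] -> levels [9 3 9]
Step 4: flows [0=2,2->1] -> levels [9 4 8]
Step 5: flows [0->2,2->1] -> levels [8 5 8]
Step 6: flows [0=2,2->1] -> levels [8 6 7]
Step 7: flows [0->2,2->1] -> levels [7 7 7]
Step 8: flows [0=2,1=2] -> levels [7 7 7]
  -> stable (no change)

Answer: 7 7 7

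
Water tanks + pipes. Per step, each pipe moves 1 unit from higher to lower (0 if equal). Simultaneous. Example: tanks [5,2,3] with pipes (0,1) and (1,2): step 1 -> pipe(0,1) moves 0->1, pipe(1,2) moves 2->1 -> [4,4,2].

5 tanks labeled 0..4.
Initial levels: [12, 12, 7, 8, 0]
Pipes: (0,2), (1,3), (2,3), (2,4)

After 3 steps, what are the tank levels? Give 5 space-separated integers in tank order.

Answer: 9 9 9 9 3

Derivation:
Step 1: flows [0->2,1->3,3->2,2->4] -> levels [11 11 8 8 1]
Step 2: flows [0->2,1->3,2=3,2->4] -> levels [10 10 8 9 2]
Step 3: flows [0->2,1->3,3->2,2->4] -> levels [9 9 9 9 3]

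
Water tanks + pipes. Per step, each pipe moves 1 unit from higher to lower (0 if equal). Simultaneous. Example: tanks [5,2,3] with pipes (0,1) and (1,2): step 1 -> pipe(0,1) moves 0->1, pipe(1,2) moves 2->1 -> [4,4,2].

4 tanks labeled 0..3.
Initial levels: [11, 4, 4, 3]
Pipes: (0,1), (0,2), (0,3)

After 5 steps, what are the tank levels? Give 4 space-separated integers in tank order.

Step 1: flows [0->1,0->2,0->3] -> levels [8 5 5 4]
Step 2: flows [0->1,0->2,0->3] -> levels [5 6 6 5]
Step 3: flows [1->0,2->0,0=3] -> levels [7 5 5 5]
Step 4: flows [0->1,0->2,0->3] -> levels [4 6 6 6]
Step 5: flows [1->0,2->0,3->0] -> levels [7 5 5 5]

Answer: 7 5 5 5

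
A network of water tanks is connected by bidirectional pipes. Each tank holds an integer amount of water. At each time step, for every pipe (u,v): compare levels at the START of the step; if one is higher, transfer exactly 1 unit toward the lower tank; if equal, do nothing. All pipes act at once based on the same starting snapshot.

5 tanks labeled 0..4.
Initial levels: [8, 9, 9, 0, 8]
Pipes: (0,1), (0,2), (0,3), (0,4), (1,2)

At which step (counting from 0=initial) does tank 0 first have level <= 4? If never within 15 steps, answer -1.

Step 1: flows [1->0,2->0,0->3,0=4,1=2] -> levels [9 8 8 1 8]
Step 2: flows [0->1,0->2,0->3,0->4,1=2] -> levels [5 9 9 2 9]
Step 3: flows [1->0,2->0,0->3,4->0,1=2] -> levels [7 8 8 3 8]
Step 4: flows [1->0,2->0,0->3,4->0,1=2] -> levels [9 7 7 4 7]
Step 5: flows [0->1,0->2,0->3,0->4,1=2] -> levels [5 8 8 5 8]
Step 6: flows [1->0,2->0,0=3,4->0,1=2] -> levels [8 7 7 5 7]
Step 7: flows [0->1,0->2,0->3,0->4,1=2] -> levels [4 8 8 6 8]
Tank 0 first reaches <=4 at step 7

Answer: 7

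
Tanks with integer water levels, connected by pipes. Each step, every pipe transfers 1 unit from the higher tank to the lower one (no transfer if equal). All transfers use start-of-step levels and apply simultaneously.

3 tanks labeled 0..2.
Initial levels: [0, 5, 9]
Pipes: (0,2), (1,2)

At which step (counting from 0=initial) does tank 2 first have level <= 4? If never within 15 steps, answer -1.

Answer: 5

Derivation:
Step 1: flows [2->0,2->1] -> levels [1 6 7]
Step 2: flows [2->0,2->1] -> levels [2 7 5]
Step 3: flows [2->0,1->2] -> levels [3 6 5]
Step 4: flows [2->0,1->2] -> levels [4 5 5]
Step 5: flows [2->0,1=2] -> levels [5 5 4]
Tank 2 first reaches <=4 at step 5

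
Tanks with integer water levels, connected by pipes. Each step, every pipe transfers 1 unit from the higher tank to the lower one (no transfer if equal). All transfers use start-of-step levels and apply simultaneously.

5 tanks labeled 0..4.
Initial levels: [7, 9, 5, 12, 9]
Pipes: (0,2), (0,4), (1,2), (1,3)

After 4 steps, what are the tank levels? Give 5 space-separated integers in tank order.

Step 1: flows [0->2,4->0,1->2,3->1] -> levels [7 9 7 11 8]
Step 2: flows [0=2,4->0,1->2,3->1] -> levels [8 9 8 10 7]
Step 3: flows [0=2,0->4,1->2,3->1] -> levels [7 9 9 9 8]
Step 4: flows [2->0,4->0,1=2,1=3] -> levels [9 9 8 9 7]

Answer: 9 9 8 9 7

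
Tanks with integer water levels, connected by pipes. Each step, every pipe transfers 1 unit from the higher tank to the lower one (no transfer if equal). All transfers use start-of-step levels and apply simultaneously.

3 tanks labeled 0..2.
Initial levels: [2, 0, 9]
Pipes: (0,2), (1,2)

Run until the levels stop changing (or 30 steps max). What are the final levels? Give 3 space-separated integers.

Step 1: flows [2->0,2->1] -> levels [3 1 7]
Step 2: flows [2->0,2->1] -> levels [4 2 5]
Step 3: flows [2->0,2->1] -> levels [5 3 3]
Step 4: flows [0->2,1=2] -> levels [4 3 4]
Step 5: flows [0=2,2->1] -> levels [4 4 3]
Step 6: flows [0->2,1->2] -> levels [3 3 5]
Step 7: flows [2->0,2->1] -> levels [4 4 3]
  -> period-2 cycle: step 7 state = step 5 state; never stabilizes
  -> state at step 30: (30-5) mod 2 = 1, same as step 6 -> [3 3 5]

Answer: 3 3 5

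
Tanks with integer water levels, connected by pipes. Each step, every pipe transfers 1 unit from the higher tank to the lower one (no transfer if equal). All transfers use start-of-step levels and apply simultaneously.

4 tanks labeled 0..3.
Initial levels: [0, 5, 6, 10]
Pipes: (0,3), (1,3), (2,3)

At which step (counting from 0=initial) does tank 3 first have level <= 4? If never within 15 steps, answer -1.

Step 1: flows [3->0,3->1,3->2] -> levels [1 6 7 7]
Step 2: flows [3->0,3->1,2=3] -> levels [2 7 7 5]
Step 3: flows [3->0,1->3,2->3] -> levels [3 6 6 6]
Step 4: flows [3->0,1=3,2=3] -> levels [4 6 6 5]
Step 5: flows [3->0,1->3,2->3] -> levels [5 5 5 6]
Step 6: flows [3->0,3->1,3->2] -> levels [6 6 6 3]
Tank 3 first reaches <=4 at step 6

Answer: 6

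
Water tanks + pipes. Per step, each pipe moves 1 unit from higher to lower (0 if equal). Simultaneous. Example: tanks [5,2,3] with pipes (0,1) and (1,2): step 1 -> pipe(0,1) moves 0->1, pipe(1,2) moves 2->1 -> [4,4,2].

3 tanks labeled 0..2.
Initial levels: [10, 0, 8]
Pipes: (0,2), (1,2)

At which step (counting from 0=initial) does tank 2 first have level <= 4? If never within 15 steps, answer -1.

Answer: -1

Derivation:
Step 1: flows [0->2,2->1] -> levels [9 1 8]
Step 2: flows [0->2,2->1] -> levels [8 2 8]
Step 3: flows [0=2,2->1] -> levels [8 3 7]
Step 4: flows [0->2,2->1] -> levels [7 4 7]
Step 5: flows [0=2,2->1] -> levels [7 5 6]
Step 6: flows [0->2,2->1] -> levels [6 6 6]
Step 7: flows [0=2,1=2] -> levels [6 6 6]
  -> stable; tank 2 stays at 6 > 4
Tank 2 never reaches <=4 within 15 steps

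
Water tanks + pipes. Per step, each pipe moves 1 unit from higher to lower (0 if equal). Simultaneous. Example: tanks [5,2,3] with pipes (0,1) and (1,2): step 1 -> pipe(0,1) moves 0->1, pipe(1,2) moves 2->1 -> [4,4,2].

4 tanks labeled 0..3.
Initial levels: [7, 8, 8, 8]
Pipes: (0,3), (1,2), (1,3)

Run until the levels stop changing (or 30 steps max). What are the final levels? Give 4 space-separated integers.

Answer: 7 7 8 9

Derivation:
Step 1: flows [3->0,1=2,1=3] -> levels [8 8 8 7]
Step 2: flows [0->3,1=2,1->3] -> levels [7 7 8 9]
Step 3: flows [3->0,2->1,3->1] -> levels [8 9 7 7]
Step 4: flows [0->3,1->2,1->3] -> levels [7 7 8 9]
  -> period-2 cycle: step 4 state = step 2 state; never stabilizes
  -> state at step 30: (30-2) mod 2 = 0, same as step 2 -> [7 7 8 9]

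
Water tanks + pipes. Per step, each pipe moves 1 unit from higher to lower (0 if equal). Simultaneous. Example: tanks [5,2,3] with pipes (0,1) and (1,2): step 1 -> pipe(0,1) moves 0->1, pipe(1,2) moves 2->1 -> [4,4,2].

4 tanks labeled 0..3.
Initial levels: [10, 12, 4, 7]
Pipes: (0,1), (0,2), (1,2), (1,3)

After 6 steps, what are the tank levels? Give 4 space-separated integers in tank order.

Answer: 9 6 9 9

Derivation:
Step 1: flows [1->0,0->2,1->2,1->3] -> levels [10 9 6 8]
Step 2: flows [0->1,0->2,1->2,1->3] -> levels [8 8 8 9]
Step 3: flows [0=1,0=2,1=2,3->1] -> levels [8 9 8 8]
Step 4: flows [1->0,0=2,1->2,1->3] -> levels [9 6 9 9]
Step 5: flows [0->1,0=2,2->1,3->1] -> levels [8 9 8 8]
  -> period-2 cycle: step 5 state = step 3 state
  -> state at step 6: (6-3) mod 2 = 1, same as step 4 -> [9 6 9 9]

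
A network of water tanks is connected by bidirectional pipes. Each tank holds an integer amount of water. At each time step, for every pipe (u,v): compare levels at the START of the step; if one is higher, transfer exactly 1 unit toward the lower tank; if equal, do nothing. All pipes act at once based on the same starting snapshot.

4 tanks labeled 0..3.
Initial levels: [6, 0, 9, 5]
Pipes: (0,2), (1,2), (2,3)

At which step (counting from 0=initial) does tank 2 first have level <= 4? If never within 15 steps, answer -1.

Step 1: flows [2->0,2->1,2->3] -> levels [7 1 6 6]
Step 2: flows [0->2,2->1,2=3] -> levels [6 2 6 6]
Step 3: flows [0=2,2->1,2=3] -> levels [6 3 5 6]
Step 4: flows [0->2,2->1,3->2] -> levels [5 4 6 5]
Step 5: flows [2->0,2->1,2->3] -> levels [6 5 3 6]
Tank 2 first reaches <=4 at step 5

Answer: 5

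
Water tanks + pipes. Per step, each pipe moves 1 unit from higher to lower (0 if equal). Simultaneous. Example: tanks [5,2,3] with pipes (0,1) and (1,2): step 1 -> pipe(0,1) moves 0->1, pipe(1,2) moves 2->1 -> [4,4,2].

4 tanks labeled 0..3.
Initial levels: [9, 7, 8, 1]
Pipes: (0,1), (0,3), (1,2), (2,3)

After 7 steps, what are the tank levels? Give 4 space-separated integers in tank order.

Answer: 5 8 5 7

Derivation:
Step 1: flows [0->1,0->3,2->1,2->3] -> levels [7 9 6 3]
Step 2: flows [1->0,0->3,1->2,2->3] -> levels [7 7 6 5]
Step 3: flows [0=1,0->3,1->2,2->3] -> levels [6 6 6 7]
Step 4: flows [0=1,3->0,1=2,3->2] -> levels [7 6 7 5]
Step 5: flows [0->1,0->3,2->1,2->3] -> levels [5 8 5 7]
Step 6: flows [1->0,3->0,1->2,3->2] -> levels [7 6 7 5]
  -> period-2 cycle: step 6 state = step 4 state
  -> state at step 7: (7-4) mod 2 = 1, same as step 5 -> [5 8 5 7]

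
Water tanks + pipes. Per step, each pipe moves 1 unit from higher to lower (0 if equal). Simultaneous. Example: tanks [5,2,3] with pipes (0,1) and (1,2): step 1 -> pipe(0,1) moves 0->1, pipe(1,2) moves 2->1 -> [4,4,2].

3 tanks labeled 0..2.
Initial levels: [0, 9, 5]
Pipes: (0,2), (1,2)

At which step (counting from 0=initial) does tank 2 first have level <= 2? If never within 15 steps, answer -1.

Answer: -1

Derivation:
Step 1: flows [2->0,1->2] -> levels [1 8 5]
Step 2: flows [2->0,1->2] -> levels [2 7 5]
Step 3: flows [2->0,1->2] -> levels [3 6 5]
Step 4: flows [2->0,1->2] -> levels [4 5 5]
Step 5: flows [2->0,1=2] -> levels [5 5 4]
Step 6: flows [0->2,1->2] -> levels [4 4 6]
Step 7: flows [2->0,2->1] -> levels [5 5 4]
  -> period-2 cycle (repeats step 5); tank 2 never drops to <=2
Tank 2 never reaches <=2 within 15 steps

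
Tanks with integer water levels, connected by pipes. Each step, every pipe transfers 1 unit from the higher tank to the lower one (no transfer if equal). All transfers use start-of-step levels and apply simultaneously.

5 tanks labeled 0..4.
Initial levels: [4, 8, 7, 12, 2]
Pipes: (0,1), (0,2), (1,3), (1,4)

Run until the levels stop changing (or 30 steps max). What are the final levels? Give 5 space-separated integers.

Step 1: flows [1->0,2->0,3->1,1->4] -> levels [6 7 6 11 3]
Step 2: flows [1->0,0=2,3->1,1->4] -> levels [7 6 6 10 4]
Step 3: flows [0->1,0->2,3->1,1->4] -> levels [5 7 7 9 5]
Step 4: flows [1->0,2->0,3->1,1->4] -> levels [7 6 6 8 6]
Step 5: flows [0->1,0->2,3->1,1=4] -> levels [5 8 7 7 6]
Step 6: flows [1->0,2->0,1->3,1->4] -> levels [7 5 6 8 7]
Step 7: flows [0->1,0->2,3->1,4->1] -> levels [5 8 7 7 6]
  -> period-2 cycle: step 7 state = step 5 state; never stabilizes
  -> state at step 30: (30-5) mod 2 = 1, same as step 6 -> [7 5 6 8 7]

Answer: 7 5 6 8 7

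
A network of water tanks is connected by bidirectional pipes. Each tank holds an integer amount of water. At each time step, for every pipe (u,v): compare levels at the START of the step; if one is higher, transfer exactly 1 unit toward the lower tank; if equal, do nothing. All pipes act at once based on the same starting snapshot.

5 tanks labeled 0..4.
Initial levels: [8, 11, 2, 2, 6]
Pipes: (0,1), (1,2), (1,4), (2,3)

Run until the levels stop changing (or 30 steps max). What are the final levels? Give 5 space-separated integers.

Step 1: flows [1->0,1->2,1->4,2=3] -> levels [9 8 3 2 7]
Step 2: flows [0->1,1->2,1->4,2->3] -> levels [8 7 3 3 8]
Step 3: flows [0->1,1->2,4->1,2=3] -> levels [7 8 4 3 7]
Step 4: flows [1->0,1->2,1->4,2->3] -> levels [8 5 4 4 8]
Step 5: flows [0->1,1->2,4->1,2=3] -> levels [7 6 5 4 7]
Step 6: flows [0->1,1->2,4->1,2->3] -> levels [6 7 5 5 6]
Step 7: flows [1->0,1->2,1->4,2=3] -> levels [7 4 6 5 7]
Step 8: flows [0->1,2->1,4->1,2->3] -> levels [6 7 4 6 6]
Step 9: flows [1->0,1->2,1->4,3->2] -> levels [7 4 6 5 7]
  -> period-2 cycle: step 9 state = step 7 state; never stabilizes
  -> state at step 30: (30-7) mod 2 = 1, same as step 8 -> [6 7 4 6 6]

Answer: 6 7 4 6 6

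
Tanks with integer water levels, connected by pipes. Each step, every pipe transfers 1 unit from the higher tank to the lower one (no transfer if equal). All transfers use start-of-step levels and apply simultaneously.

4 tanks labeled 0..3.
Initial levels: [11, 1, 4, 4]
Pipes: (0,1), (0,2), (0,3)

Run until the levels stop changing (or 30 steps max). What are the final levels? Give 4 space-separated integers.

Answer: 3 5 6 6

Derivation:
Step 1: flows [0->1,0->2,0->3] -> levels [8 2 5 5]
Step 2: flows [0->1,0->2,0->3] -> levels [5 3 6 6]
Step 3: flows [0->1,2->0,3->0] -> levels [6 4 5 5]
Step 4: flows [0->1,0->2,0->3] -> levels [3 5 6 6]
Step 5: flows [1->0,2->0,3->0] -> levels [6 4 5 5]
  -> period-2 cycle: step 5 state = step 3 state; never stabilizes
  -> state at step 30: (30-3) mod 2 = 1, same as step 4 -> [3 5 6 6]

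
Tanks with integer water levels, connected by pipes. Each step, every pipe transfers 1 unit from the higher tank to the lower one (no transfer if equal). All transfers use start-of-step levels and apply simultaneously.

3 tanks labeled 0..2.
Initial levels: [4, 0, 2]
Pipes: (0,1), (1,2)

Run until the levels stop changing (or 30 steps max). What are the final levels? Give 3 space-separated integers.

Step 1: flows [0->1,2->1] -> levels [3 2 1]
Step 2: flows [0->1,1->2] -> levels [2 2 2]
Step 3: flows [0=1,1=2] -> levels [2 2 2]
  -> stable (no change)

Answer: 2 2 2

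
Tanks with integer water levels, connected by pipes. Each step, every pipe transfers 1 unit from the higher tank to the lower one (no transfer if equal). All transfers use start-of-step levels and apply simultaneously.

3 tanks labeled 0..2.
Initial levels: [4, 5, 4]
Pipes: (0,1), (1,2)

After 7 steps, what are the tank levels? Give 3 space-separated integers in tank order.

Step 1: flows [1->0,1->2] -> levels [5 3 5]
Step 2: flows [0->1,2->1] -> levels [4 5 4]
  -> period-2 cycle: step 2 state = step 0 state
  -> state at step 7: (7-0) mod 2 = 1, same as step 1 -> [5 3 5]

Answer: 5 3 5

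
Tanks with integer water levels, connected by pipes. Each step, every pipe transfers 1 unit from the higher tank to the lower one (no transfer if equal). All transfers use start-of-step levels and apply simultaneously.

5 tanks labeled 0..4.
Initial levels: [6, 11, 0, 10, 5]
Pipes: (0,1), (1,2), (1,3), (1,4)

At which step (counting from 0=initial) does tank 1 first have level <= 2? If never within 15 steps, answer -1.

Step 1: flows [1->0,1->2,1->3,1->4] -> levels [7 7 1 11 6]
Step 2: flows [0=1,1->2,3->1,1->4] -> levels [7 6 2 10 7]
Step 3: flows [0->1,1->2,3->1,4->1] -> levels [6 8 3 9 6]
Step 4: flows [1->0,1->2,3->1,1->4] -> levels [7 6 4 8 7]
Step 5: flows [0->1,1->2,3->1,4->1] -> levels [6 8 5 7 6]
Step 6: flows [1->0,1->2,1->3,1->4] -> levels [7 4 6 8 7]
Step 7: flows [0->1,2->1,3->1,4->1] -> levels [6 8 5 7 6]
  -> period-2 cycle (repeats step 5); tank 1 never drops to <=2
Tank 1 never reaches <=2 within 15 steps

Answer: -1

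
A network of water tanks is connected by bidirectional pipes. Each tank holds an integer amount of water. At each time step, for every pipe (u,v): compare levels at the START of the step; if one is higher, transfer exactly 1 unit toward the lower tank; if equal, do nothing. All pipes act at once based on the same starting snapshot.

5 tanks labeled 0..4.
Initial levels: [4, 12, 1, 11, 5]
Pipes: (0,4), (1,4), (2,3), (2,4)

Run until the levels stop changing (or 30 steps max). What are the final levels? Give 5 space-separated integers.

Step 1: flows [4->0,1->4,3->2,4->2] -> levels [5 11 3 10 4]
Step 2: flows [0->4,1->4,3->2,4->2] -> levels [4 10 5 9 5]
Step 3: flows [4->0,1->4,3->2,2=4] -> levels [5 9 6 8 5]
Step 4: flows [0=4,1->4,3->2,2->4] -> levels [5 8 6 7 7]
Step 5: flows [4->0,1->4,3->2,4->2] -> levels [6 7 8 6 6]
Step 6: flows [0=4,1->4,2->3,2->4] -> levels [6 6 6 7 8]
Step 7: flows [4->0,4->1,3->2,4->2] -> levels [7 7 8 6 5]
Step 8: flows [0->4,1->4,2->3,2->4] -> levels [6 6 6 7 8]
  -> period-2 cycle: step 8 state = step 6 state; never stabilizes
  -> state at step 30: (30-6) mod 2 = 0, same as step 6 -> [6 6 6 7 8]

Answer: 6 6 6 7 8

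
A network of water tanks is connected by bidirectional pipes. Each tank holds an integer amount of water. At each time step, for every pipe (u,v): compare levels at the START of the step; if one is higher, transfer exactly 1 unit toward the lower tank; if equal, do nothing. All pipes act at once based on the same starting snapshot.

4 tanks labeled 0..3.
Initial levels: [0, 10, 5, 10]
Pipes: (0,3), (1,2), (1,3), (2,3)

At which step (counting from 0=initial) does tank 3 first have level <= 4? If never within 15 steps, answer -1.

Answer: -1

Derivation:
Step 1: flows [3->0,1->2,1=3,3->2] -> levels [1 9 7 8]
Step 2: flows [3->0,1->2,1->3,3->2] -> levels [2 7 9 7]
Step 3: flows [3->0,2->1,1=3,2->3] -> levels [3 8 7 7]
Step 4: flows [3->0,1->2,1->3,2=3] -> levels [4 6 8 7]
Step 5: flows [3->0,2->1,3->1,2->3] -> levels [5 8 6 6]
Step 6: flows [3->0,1->2,1->3,2=3] -> levels [6 6 7 6]
Step 7: flows [0=3,2->1,1=3,2->3] -> levels [6 7 5 7]
Step 8: flows [3->0,1->2,1=3,3->2] -> levels [7 6 7 5]
Step 9: flows [0->3,2->1,1->3,2->3] -> levels [6 6 5 8]
Step 10: flows [3->0,1->2,3->1,3->2] -> levels [7 6 7 5]
  -> period-2 cycle (repeats step 8); tank 3 never drops to <=4
Tank 3 never reaches <=4 within 15 steps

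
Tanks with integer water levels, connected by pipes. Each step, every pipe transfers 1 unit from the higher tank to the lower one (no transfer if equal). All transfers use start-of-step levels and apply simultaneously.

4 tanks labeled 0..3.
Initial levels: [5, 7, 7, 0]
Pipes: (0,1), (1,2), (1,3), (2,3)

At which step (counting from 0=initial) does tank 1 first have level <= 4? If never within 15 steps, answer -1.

Step 1: flows [1->0,1=2,1->3,2->3] -> levels [6 5 6 2]
Step 2: flows [0->1,2->1,1->3,2->3] -> levels [5 6 4 4]
Step 3: flows [1->0,1->2,1->3,2=3] -> levels [6 3 5 5]
Tank 1 first reaches <=4 at step 3

Answer: 3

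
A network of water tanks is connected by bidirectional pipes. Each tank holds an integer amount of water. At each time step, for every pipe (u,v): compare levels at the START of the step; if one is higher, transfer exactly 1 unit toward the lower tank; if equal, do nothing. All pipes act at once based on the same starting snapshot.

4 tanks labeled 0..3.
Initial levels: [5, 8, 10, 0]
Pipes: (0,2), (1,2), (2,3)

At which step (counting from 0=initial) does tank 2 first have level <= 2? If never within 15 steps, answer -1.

Answer: -1

Derivation:
Step 1: flows [2->0,2->1,2->3] -> levels [6 9 7 1]
Step 2: flows [2->0,1->2,2->3] -> levels [7 8 6 2]
Step 3: flows [0->2,1->2,2->3] -> levels [6 7 7 3]
Step 4: flows [2->0,1=2,2->3] -> levels [7 7 5 4]
Step 5: flows [0->2,1->2,2->3] -> levels [6 6 6 5]
Step 6: flows [0=2,1=2,2->3] -> levels [6 6 5 6]
Step 7: flows [0->2,1->2,3->2] -> levels [5 5 8 5]
Step 8: flows [2->0,2->1,2->3] -> levels [6 6 5 6]
  -> period-2 cycle (repeats step 6); tank 2 never drops to <=2
Tank 2 never reaches <=2 within 15 steps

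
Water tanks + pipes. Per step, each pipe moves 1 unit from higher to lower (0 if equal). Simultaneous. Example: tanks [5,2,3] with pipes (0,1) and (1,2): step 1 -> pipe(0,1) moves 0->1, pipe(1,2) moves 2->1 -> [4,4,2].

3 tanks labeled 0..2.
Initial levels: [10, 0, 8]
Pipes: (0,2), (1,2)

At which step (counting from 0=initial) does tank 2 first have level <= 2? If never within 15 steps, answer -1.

Answer: -1

Derivation:
Step 1: flows [0->2,2->1] -> levels [9 1 8]
Step 2: flows [0->2,2->1] -> levels [8 2 8]
Step 3: flows [0=2,2->1] -> levels [8 3 7]
Step 4: flows [0->2,2->1] -> levels [7 4 7]
Step 5: flows [0=2,2->1] -> levels [7 5 6]
Step 6: flows [0->2,2->1] -> levels [6 6 6]
Step 7: flows [0=2,1=2] -> levels [6 6 6]
  -> stable; tank 2 stays at 6 > 2
Tank 2 never reaches <=2 within 15 steps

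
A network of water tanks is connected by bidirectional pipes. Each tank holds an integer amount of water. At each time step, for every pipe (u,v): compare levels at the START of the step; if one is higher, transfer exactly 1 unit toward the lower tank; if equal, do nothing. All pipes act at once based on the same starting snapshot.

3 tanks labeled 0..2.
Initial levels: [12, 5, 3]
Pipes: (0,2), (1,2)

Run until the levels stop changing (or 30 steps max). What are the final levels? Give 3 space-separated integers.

Answer: 7 7 6

Derivation:
Step 1: flows [0->2,1->2] -> levels [11 4 5]
Step 2: flows [0->2,2->1] -> levels [10 5 5]
Step 3: flows [0->2,1=2] -> levels [9 5 6]
Step 4: flows [0->2,2->1] -> levels [8 6 6]
Step 5: flows [0->2,1=2] -> levels [7 6 7]
Step 6: flows [0=2,2->1] -> levels [7 7 6]
Step 7: flows [0->2,1->2] -> levels [6 6 8]
Step 8: flows [2->0,2->1] -> levels [7 7 6]
  -> period-2 cycle: step 8 state = step 6 state; never stabilizes
  -> state at step 30: (30-6) mod 2 = 0, same as step 6 -> [7 7 6]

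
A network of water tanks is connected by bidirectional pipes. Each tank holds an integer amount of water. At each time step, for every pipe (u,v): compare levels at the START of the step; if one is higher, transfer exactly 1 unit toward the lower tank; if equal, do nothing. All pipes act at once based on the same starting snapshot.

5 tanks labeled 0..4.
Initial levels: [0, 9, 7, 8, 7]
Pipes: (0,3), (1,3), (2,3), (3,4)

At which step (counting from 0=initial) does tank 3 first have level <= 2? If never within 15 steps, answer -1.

Step 1: flows [3->0,1->3,3->2,3->4] -> levels [1 8 8 6 8]
Step 2: flows [3->0,1->3,2->3,4->3] -> levels [2 7 7 8 7]
Step 3: flows [3->0,3->1,3->2,3->4] -> levels [3 8 8 4 8]
Step 4: flows [3->0,1->3,2->3,4->3] -> levels [4 7 7 6 7]
Step 5: flows [3->0,1->3,2->3,4->3] -> levels [5 6 6 8 6]
Step 6: flows [3->0,3->1,3->2,3->4] -> levels [6 7 7 4 7]
Step 7: flows [0->3,1->3,2->3,4->3] -> levels [5 6 6 8 6]
  -> period-2 cycle (repeats step 5); tank 3 never drops to <=2
Tank 3 never reaches <=2 within 15 steps

Answer: -1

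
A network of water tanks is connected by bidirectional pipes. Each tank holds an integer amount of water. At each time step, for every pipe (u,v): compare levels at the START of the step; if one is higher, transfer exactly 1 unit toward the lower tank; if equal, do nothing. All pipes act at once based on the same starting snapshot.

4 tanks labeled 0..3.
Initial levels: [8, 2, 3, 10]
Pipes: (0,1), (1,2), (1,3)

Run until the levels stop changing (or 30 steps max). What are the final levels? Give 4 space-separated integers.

Answer: 5 8 5 5

Derivation:
Step 1: flows [0->1,2->1,3->1] -> levels [7 5 2 9]
Step 2: flows [0->1,1->2,3->1] -> levels [6 6 3 8]
Step 3: flows [0=1,1->2,3->1] -> levels [6 6 4 7]
Step 4: flows [0=1,1->2,3->1] -> levels [6 6 5 6]
Step 5: flows [0=1,1->2,1=3] -> levels [6 5 6 6]
Step 6: flows [0->1,2->1,3->1] -> levels [5 8 5 5]
Step 7: flows [1->0,1->2,1->3] -> levels [6 5 6 6]
  -> period-2 cycle: step 7 state = step 5 state; never stabilizes
  -> state at step 30: (30-5) mod 2 = 1, same as step 6 -> [5 8 5 5]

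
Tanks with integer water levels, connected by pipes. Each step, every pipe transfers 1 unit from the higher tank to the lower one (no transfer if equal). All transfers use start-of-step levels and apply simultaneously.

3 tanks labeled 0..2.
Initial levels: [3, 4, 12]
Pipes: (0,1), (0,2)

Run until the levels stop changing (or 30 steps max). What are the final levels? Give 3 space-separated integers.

Answer: 7 6 6

Derivation:
Step 1: flows [1->0,2->0] -> levels [5 3 11]
Step 2: flows [0->1,2->0] -> levels [5 4 10]
Step 3: flows [0->1,2->0] -> levels [5 5 9]
Step 4: flows [0=1,2->0] -> levels [6 5 8]
Step 5: flows [0->1,2->0] -> levels [6 6 7]
Step 6: flows [0=1,2->0] -> levels [7 6 6]
Step 7: flows [0->1,0->2] -> levels [5 7 7]
Step 8: flows [1->0,2->0] -> levels [7 6 6]
  -> period-2 cycle: step 8 state = step 6 state; never stabilizes
  -> state at step 30: (30-6) mod 2 = 0, same as step 6 -> [7 6 6]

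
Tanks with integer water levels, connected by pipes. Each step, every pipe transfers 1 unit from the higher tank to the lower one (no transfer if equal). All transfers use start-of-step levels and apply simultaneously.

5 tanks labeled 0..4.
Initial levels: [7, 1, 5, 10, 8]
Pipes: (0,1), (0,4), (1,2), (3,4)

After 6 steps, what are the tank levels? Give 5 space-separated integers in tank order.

Step 1: flows [0->1,4->0,2->1,3->4] -> levels [7 3 4 9 8]
Step 2: flows [0->1,4->0,2->1,3->4] -> levels [7 5 3 8 8]
Step 3: flows [0->1,4->0,1->2,3=4] -> levels [7 5 4 8 7]
Step 4: flows [0->1,0=4,1->2,3->4] -> levels [6 5 5 7 8]
Step 5: flows [0->1,4->0,1=2,4->3] -> levels [6 6 5 8 6]
Step 6: flows [0=1,0=4,1->2,3->4] -> levels [6 5 6 7 7]

Answer: 6 5 6 7 7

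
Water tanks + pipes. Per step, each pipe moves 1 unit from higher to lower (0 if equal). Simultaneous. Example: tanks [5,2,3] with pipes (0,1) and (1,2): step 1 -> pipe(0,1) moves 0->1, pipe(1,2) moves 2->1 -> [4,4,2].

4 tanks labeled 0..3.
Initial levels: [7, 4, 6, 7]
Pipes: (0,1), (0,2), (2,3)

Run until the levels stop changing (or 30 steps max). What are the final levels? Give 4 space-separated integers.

Answer: 7 5 5 7

Derivation:
Step 1: flows [0->1,0->2,3->2] -> levels [5 5 8 6]
Step 2: flows [0=1,2->0,2->3] -> levels [6 5 6 7]
Step 3: flows [0->1,0=2,3->2] -> levels [5 6 7 6]
Step 4: flows [1->0,2->0,2->3] -> levels [7 5 5 7]
Step 5: flows [0->1,0->2,3->2] -> levels [5 6 7 6]
  -> period-2 cycle: step 5 state = step 3 state; never stabilizes
  -> state at step 30: (30-3) mod 2 = 1, same as step 4 -> [7 5 5 7]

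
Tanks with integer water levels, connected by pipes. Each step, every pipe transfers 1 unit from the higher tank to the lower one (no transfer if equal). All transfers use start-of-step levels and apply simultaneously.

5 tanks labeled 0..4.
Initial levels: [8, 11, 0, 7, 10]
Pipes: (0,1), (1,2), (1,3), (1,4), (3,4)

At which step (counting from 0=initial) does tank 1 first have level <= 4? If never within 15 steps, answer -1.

Answer: -1

Derivation:
Step 1: flows [1->0,1->2,1->3,1->4,4->3] -> levels [9 7 1 9 10]
Step 2: flows [0->1,1->2,3->1,4->1,4->3] -> levels [8 9 2 9 8]
Step 3: flows [1->0,1->2,1=3,1->4,3->4] -> levels [9 6 3 8 10]
Step 4: flows [0->1,1->2,3->1,4->1,4->3] -> levels [8 8 4 8 8]
Step 5: flows [0=1,1->2,1=3,1=4,3=4] -> levels [8 7 5 8 8]
Step 6: flows [0->1,1->2,3->1,4->1,3=4] -> levels [7 9 6 7 7]
Step 7: flows [1->0,1->2,1->3,1->4,3=4] -> levels [8 5 7 8 8]
Step 8: flows [0->1,2->1,3->1,4->1,3=4] -> levels [7 9 6 7 7]
  -> period-2 cycle (repeats step 6); tank 1 never drops to <=4
Tank 1 never reaches <=4 within 15 steps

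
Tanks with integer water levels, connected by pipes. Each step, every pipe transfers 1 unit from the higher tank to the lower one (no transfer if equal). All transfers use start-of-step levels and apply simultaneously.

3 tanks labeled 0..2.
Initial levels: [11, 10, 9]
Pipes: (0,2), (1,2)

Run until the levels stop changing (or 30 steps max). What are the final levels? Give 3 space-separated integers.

Answer: 11 10 9

Derivation:
Step 1: flows [0->2,1->2] -> levels [10 9 11]
Step 2: flows [2->0,2->1] -> levels [11 10 9]
  -> period-2 cycle: step 2 state = step 0 state; never stabilizes
  -> state at step 30: (30-0) mod 2 = 0, same as step 0 -> [11 10 9]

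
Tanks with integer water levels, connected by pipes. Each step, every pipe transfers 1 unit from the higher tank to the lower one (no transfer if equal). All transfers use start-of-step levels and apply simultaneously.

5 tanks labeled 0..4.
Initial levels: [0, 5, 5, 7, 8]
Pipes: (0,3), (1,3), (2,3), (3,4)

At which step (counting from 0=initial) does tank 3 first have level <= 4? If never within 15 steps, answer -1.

Answer: 3

Derivation:
Step 1: flows [3->0,3->1,3->2,4->3] -> levels [1 6 6 5 7]
Step 2: flows [3->0,1->3,2->3,4->3] -> levels [2 5 5 7 6]
Step 3: flows [3->0,3->1,3->2,3->4] -> levels [3 6 6 3 7]
Tank 3 first reaches <=4 at step 3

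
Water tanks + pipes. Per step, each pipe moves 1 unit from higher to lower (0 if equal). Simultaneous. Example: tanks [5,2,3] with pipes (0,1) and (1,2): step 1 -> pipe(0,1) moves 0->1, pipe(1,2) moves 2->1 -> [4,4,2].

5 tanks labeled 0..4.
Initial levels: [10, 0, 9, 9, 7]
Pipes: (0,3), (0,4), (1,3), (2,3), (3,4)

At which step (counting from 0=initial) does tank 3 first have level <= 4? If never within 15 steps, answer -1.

Answer: 7

Derivation:
Step 1: flows [0->3,0->4,3->1,2=3,3->4] -> levels [8 1 9 8 9]
Step 2: flows [0=3,4->0,3->1,2->3,4->3] -> levels [9 2 8 9 7]
Step 3: flows [0=3,0->4,3->1,3->2,3->4] -> levels [8 3 9 6 9]
Step 4: flows [0->3,4->0,3->1,2->3,4->3] -> levels [8 4 8 8 7]
Step 5: flows [0=3,0->4,3->1,2=3,3->4] -> levels [7 5 8 6 9]
Step 6: flows [0->3,4->0,3->1,2->3,4->3] -> levels [7 6 7 8 7]
Step 7: flows [3->0,0=4,3->1,3->2,3->4] -> levels [8 7 8 4 8]
Tank 3 first reaches <=4 at step 7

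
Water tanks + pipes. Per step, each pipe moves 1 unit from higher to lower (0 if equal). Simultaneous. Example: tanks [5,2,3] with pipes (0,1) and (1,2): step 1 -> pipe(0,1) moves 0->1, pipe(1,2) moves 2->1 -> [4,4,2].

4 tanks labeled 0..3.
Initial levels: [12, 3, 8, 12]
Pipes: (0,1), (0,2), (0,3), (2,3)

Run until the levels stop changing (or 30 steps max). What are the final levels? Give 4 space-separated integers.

Answer: 7 9 10 9

Derivation:
Step 1: flows [0->1,0->2,0=3,3->2] -> levels [10 4 10 11]
Step 2: flows [0->1,0=2,3->0,3->2] -> levels [10 5 11 9]
Step 3: flows [0->1,2->0,0->3,2->3] -> levels [9 6 9 11]
Step 4: flows [0->1,0=2,3->0,3->2] -> levels [9 7 10 9]
Step 5: flows [0->1,2->0,0=3,2->3] -> levels [9 8 8 10]
Step 6: flows [0->1,0->2,3->0,3->2] -> levels [8 9 10 8]
Step 7: flows [1->0,2->0,0=3,2->3] -> levels [10 8 8 9]
Step 8: flows [0->1,0->2,0->3,3->2] -> levels [7 9 10 9]
Step 9: flows [1->0,2->0,3->0,2->3] -> levels [10 8 8 9]
  -> period-2 cycle: step 9 state = step 7 state; never stabilizes
  -> state at step 30: (30-7) mod 2 = 1, same as step 8 -> [7 9 10 9]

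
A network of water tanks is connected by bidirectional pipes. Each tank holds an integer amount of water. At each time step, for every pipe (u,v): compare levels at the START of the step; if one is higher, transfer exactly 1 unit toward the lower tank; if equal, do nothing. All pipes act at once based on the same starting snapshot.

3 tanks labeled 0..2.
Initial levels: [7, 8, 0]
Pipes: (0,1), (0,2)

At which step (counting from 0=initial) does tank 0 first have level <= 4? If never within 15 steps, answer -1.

Answer: -1

Derivation:
Step 1: flows [1->0,0->2] -> levels [7 7 1]
Step 2: flows [0=1,0->2] -> levels [6 7 2]
Step 3: flows [1->0,0->2] -> levels [6 6 3]
Step 4: flows [0=1,0->2] -> levels [5 6 4]
Step 5: flows [1->0,0->2] -> levels [5 5 5]
Step 6: flows [0=1,0=2] -> levels [5 5 5]
  -> stable; tank 0 stays at 5 > 4
Tank 0 never reaches <=4 within 15 steps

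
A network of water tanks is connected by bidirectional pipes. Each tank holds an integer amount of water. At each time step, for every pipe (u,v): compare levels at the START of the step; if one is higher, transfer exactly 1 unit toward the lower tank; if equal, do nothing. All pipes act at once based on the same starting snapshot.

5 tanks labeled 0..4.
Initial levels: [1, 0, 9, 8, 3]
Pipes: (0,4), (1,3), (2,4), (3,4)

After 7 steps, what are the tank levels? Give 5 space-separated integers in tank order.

Step 1: flows [4->0,3->1,2->4,3->4] -> levels [2 1 8 6 4]
Step 2: flows [4->0,3->1,2->4,3->4] -> levels [3 2 7 4 5]
Step 3: flows [4->0,3->1,2->4,4->3] -> levels [4 3 6 4 4]
Step 4: flows [0=4,3->1,2->4,3=4] -> levels [4 4 5 3 5]
Step 5: flows [4->0,1->3,2=4,4->3] -> levels [5 3 5 5 3]
Step 6: flows [0->4,3->1,2->4,3->4] -> levels [4 4 4 3 6]
Step 7: flows [4->0,1->3,4->2,4->3] -> levels [5 3 5 5 3]

Answer: 5 3 5 5 3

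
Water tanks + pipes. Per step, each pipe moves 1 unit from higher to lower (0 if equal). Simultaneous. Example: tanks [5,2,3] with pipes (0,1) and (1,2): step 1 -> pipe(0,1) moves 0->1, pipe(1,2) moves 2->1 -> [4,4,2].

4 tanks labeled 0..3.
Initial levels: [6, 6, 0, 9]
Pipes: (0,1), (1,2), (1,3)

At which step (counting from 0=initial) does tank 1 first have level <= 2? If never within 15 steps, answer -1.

Step 1: flows [0=1,1->2,3->1] -> levels [6 6 1 8]
Step 2: flows [0=1,1->2,3->1] -> levels [6 6 2 7]
Step 3: flows [0=1,1->2,3->1] -> levels [6 6 3 6]
Step 4: flows [0=1,1->2,1=3] -> levels [6 5 4 6]
Step 5: flows [0->1,1->2,3->1] -> levels [5 6 5 5]
Step 6: flows [1->0,1->2,1->3] -> levels [6 3 6 6]
Step 7: flows [0->1,2->1,3->1] -> levels [5 6 5 5]
  -> period-2 cycle (repeats step 5); tank 1 never drops to <=2
Tank 1 never reaches <=2 within 15 steps

Answer: -1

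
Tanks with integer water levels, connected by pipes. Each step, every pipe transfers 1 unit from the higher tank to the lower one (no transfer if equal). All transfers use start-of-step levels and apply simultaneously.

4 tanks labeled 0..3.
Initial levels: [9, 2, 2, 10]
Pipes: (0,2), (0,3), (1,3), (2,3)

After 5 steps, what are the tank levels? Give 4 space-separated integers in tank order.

Answer: 5 5 6 7

Derivation:
Step 1: flows [0->2,3->0,3->1,3->2] -> levels [9 3 4 7]
Step 2: flows [0->2,0->3,3->1,3->2] -> levels [7 4 6 6]
Step 3: flows [0->2,0->3,3->1,2=3] -> levels [5 5 7 6]
Step 4: flows [2->0,3->0,3->1,2->3] -> levels [7 6 5 5]
Step 5: flows [0->2,0->3,1->3,2=3] -> levels [5 5 6 7]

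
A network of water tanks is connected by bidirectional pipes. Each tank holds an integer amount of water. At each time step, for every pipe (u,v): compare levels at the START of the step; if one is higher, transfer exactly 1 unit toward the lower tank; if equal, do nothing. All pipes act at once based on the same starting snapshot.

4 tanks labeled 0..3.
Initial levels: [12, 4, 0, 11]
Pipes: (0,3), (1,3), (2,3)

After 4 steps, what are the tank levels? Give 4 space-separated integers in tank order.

Answer: 8 8 4 7

Derivation:
Step 1: flows [0->3,3->1,3->2] -> levels [11 5 1 10]
Step 2: flows [0->3,3->1,3->2] -> levels [10 6 2 9]
Step 3: flows [0->3,3->1,3->2] -> levels [9 7 3 8]
Step 4: flows [0->3,3->1,3->2] -> levels [8 8 4 7]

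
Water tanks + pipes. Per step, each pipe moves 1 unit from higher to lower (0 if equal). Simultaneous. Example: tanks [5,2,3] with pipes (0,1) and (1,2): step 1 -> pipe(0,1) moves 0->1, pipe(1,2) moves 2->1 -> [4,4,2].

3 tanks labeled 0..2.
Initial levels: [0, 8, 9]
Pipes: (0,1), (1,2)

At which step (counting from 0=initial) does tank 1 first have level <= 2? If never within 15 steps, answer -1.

Step 1: flows [1->0,2->1] -> levels [1 8 8]
Step 2: flows [1->0,1=2] -> levels [2 7 8]
Step 3: flows [1->0,2->1] -> levels [3 7 7]
Step 4: flows [1->0,1=2] -> levels [4 6 7]
Step 5: flows [1->0,2->1] -> levels [5 6 6]
Step 6: flows [1->0,1=2] -> levels [6 5 6]
Step 7: flows [0->1,2->1] -> levels [5 7 5]
Step 8: flows [1->0,1->2] -> levels [6 5 6]
  -> period-2 cycle (repeats step 6); tank 1 never drops to <=2
Tank 1 never reaches <=2 within 15 steps

Answer: -1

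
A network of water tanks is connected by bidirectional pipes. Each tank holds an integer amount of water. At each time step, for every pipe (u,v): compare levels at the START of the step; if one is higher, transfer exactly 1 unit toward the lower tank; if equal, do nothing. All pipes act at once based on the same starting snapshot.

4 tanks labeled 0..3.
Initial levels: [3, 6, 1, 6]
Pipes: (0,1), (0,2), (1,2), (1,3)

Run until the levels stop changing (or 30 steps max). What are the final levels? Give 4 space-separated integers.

Answer: 4 3 4 5

Derivation:
Step 1: flows [1->0,0->2,1->2,1=3] -> levels [3 4 3 6]
Step 2: flows [1->0,0=2,1->2,3->1] -> levels [4 3 4 5]
Step 3: flows [0->1,0=2,2->1,3->1] -> levels [3 6 3 4]
Step 4: flows [1->0,0=2,1->2,1->3] -> levels [4 3 4 5]
  -> period-2 cycle: step 4 state = step 2 state; never stabilizes
  -> state at step 30: (30-2) mod 2 = 0, same as step 2 -> [4 3 4 5]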